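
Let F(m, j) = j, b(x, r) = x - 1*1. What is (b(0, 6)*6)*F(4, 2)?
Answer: -12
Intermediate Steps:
b(x, r) = -1 + x (b(x, r) = x - 1 = -1 + x)
(b(0, 6)*6)*F(4, 2) = ((-1 + 0)*6)*2 = -1*6*2 = -6*2 = -12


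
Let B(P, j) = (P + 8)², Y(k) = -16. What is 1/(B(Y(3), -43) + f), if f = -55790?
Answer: -1/55726 ≈ -1.7945e-5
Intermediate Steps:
B(P, j) = (8 + P)²
1/(B(Y(3), -43) + f) = 1/((8 - 16)² - 55790) = 1/((-8)² - 55790) = 1/(64 - 55790) = 1/(-55726) = -1/55726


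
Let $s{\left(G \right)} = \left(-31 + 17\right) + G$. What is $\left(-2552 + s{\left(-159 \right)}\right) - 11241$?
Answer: $-13966$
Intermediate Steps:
$s{\left(G \right)} = -14 + G$
$\left(-2552 + s{\left(-159 \right)}\right) - 11241 = \left(-2552 - 173\right) - 11241 = -2725 - 11241 = -13966$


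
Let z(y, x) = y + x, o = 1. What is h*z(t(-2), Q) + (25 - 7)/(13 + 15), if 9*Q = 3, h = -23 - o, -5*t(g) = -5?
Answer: -439/14 ≈ -31.357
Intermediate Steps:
t(g) = 1 (t(g) = -1/5*(-5) = 1)
h = -24 (h = -23 - 1*1 = -23 - 1 = -24)
Q = 1/3 (Q = (1/9)*3 = 1/3 ≈ 0.33333)
z(y, x) = x + y
h*z(t(-2), Q) + (25 - 7)/(13 + 15) = -24*(1/3 + 1) + (25 - 7)/(13 + 15) = -24*4/3 + 18/28 = -32 + 18*(1/28) = -32 + 9/14 = -439/14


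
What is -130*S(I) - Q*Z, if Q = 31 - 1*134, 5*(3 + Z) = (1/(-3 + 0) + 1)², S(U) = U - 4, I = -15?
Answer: 97657/45 ≈ 2170.2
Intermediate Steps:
S(U) = -4 + U
Z = -131/45 (Z = -3 + (1/(-3 + 0) + 1)²/5 = -3 + (1/(-3) + 1)²/5 = -3 + (-⅓ + 1)²/5 = -3 + (⅔)²/5 = -3 + (⅕)*(4/9) = -3 + 4/45 = -131/45 ≈ -2.9111)
Q = -103 (Q = 31 - 134 = -103)
-130*S(I) - Q*Z = -130*(-4 - 15) - (-103)*(-131)/45 = -130*(-19) - 1*13493/45 = 2470 - 13493/45 = 97657/45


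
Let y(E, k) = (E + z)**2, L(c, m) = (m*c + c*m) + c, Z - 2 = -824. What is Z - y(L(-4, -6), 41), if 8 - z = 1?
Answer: -3423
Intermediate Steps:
Z = -822 (Z = 2 - 824 = -822)
z = 7 (z = 8 - 1*1 = 8 - 1 = 7)
L(c, m) = c + 2*c*m (L(c, m) = (c*m + c*m) + c = 2*c*m + c = c + 2*c*m)
y(E, k) = (7 + E)**2 (y(E, k) = (E + 7)**2 = (7 + E)**2)
Z - y(L(-4, -6), 41) = -822 - (7 - 4*(1 + 2*(-6)))**2 = -822 - (7 - 4*(1 - 12))**2 = -822 - (7 - 4*(-11))**2 = -822 - (7 + 44)**2 = -822 - 1*51**2 = -822 - 1*2601 = -822 - 2601 = -3423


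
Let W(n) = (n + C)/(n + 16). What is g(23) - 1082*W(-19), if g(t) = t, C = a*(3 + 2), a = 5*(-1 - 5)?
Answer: -182789/3 ≈ -60930.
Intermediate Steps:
a = -30 (a = 5*(-6) = -30)
C = -150 (C = -30*(3 + 2) = -30*5 = -150)
W(n) = (-150 + n)/(16 + n) (W(n) = (n - 150)/(n + 16) = (-150 + n)/(16 + n))
g(23) - 1082*W(-19) = 23 - 1082*(-150 - 19)/(16 - 19) = 23 - 1082*(-169)/(-3) = 23 - (-1082)*(-169)/3 = 23 - 1082*169/3 = 23 - 182858/3 = -182789/3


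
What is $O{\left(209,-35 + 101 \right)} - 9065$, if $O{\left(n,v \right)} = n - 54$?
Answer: $-8910$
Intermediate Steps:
$O{\left(n,v \right)} = -54 + n$ ($O{\left(n,v \right)} = n - 54 = -54 + n$)
$O{\left(209,-35 + 101 \right)} - 9065 = \left(-54 + 209\right) - 9065 = 155 - 9065 = -8910$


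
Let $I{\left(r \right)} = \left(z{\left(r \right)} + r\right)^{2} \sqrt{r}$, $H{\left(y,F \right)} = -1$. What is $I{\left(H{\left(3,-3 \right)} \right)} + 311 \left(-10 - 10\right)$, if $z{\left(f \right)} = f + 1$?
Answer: $-6220 + i \approx -6220.0 + 1.0 i$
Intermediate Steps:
$z{\left(f \right)} = 1 + f$
$I{\left(r \right)} = \sqrt{r} \left(1 + 2 r\right)^{2}$ ($I{\left(r \right)} = \left(\left(1 + r\right) + r\right)^{2} \sqrt{r} = \left(1 + 2 r\right)^{2} \sqrt{r} = \sqrt{r} \left(1 + 2 r\right)^{2}$)
$I{\left(H{\left(3,-3 \right)} \right)} + 311 \left(-10 - 10\right) = \sqrt{-1} \left(1 + 2 \left(-1\right)\right)^{2} + 311 \left(-10 - 10\right) = i \left(1 - 2\right)^{2} + 311 \left(-10 - 10\right) = i \left(-1\right)^{2} + 311 \left(-20\right) = i 1 - 6220 = i - 6220 = -6220 + i$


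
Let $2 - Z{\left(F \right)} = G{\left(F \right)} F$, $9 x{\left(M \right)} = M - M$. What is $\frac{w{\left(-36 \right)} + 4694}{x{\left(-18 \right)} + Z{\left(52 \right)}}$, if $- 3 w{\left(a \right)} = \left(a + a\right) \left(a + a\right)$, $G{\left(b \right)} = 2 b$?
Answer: $- \frac{1483}{2703} \approx -0.54865$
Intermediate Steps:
$x{\left(M \right)} = 0$ ($x{\left(M \right)} = \frac{M - M}{9} = \frac{1}{9} \cdot 0 = 0$)
$w{\left(a \right)} = - \frac{4 a^{2}}{3}$ ($w{\left(a \right)} = - \frac{\left(a + a\right) \left(a + a\right)}{3} = - \frac{2 a 2 a}{3} = - \frac{4 a^{2}}{3}$)
$Z{\left(F \right)} = 2 - 2 F^{2}$ ($Z{\left(F \right)} = 2 - 2 F F = 2 - 2 F^{2}$)
$\frac{w{\left(-36 \right)} + 4694}{x{\left(-18 \right)} + Z{\left(52 \right)}} = \frac{- \frac{4 \left(-36\right)^{2}}{3} + 4694}{0 + \left(2 - 2 \cdot 52^{2}\right)} = \frac{\left(- \frac{4}{3}\right) 1296 + 4694}{0 + \left(2 - 5408\right)} = \frac{-1728 + 4694}{0 + \left(2 - 5408\right)} = \frac{2966}{0 - 5406} = \frac{2966}{-5406} = 2966 \left(- \frac{1}{5406}\right) = - \frac{1483}{2703}$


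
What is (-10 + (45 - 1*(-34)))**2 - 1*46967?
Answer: -42206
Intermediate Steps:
(-10 + (45 - 1*(-34)))**2 - 1*46967 = (-10 + (45 + 34))**2 - 46967 = (-10 + 79)**2 - 46967 = 69**2 - 46967 = 4761 - 46967 = -42206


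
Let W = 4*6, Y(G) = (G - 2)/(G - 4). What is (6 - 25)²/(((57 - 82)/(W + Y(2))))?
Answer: -8664/25 ≈ -346.56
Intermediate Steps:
Y(G) = (-2 + G)/(-4 + G)
W = 24
(6 - 25)²/(((57 - 82)/(W + Y(2)))) = (6 - 25)²/(((57 - 82)/(24 + (-2 + 2)/(-4 + 2)))) = (-19)²/(-25/(24 + 0/(-2))) = 361/(-25/(24 - ½*0)) = 361/(-25/(24 + 0)) = 361/(-25/24) = -24/25*361 = -8664/25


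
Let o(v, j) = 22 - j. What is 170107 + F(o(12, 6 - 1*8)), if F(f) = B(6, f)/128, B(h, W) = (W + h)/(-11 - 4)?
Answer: 10886847/64 ≈ 1.7011e+5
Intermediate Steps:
B(h, W) = -W/15 - h/15 (B(h, W) = (W + h)/(-15) = (W + h)*(-1/15) = -W/15 - h/15)
F(f) = -1/320 - f/1920 (F(f) = (-f/15 - 1/15*6)/128 = (-f/15 - ⅖)*(1/128) = (-⅖ - f/15)*(1/128) = -1/320 - f/1920)
170107 + F(o(12, 6 - 1*8)) = 170107 + (-1/320 - (22 - (6 - 1*8))/1920) = 170107 + (-1/320 - (22 - (6 - 8))/1920) = 170107 + (-1/320 - (22 - 1*(-2))/1920) = 170107 + (-1/320 - (22 + 2)/1920) = 170107 + (-1/320 - 1/1920*24) = 170107 + (-1/320 - 1/80) = 170107 - 1/64 = 10886847/64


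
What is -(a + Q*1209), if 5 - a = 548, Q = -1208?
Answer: 1461015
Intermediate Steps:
a = -543 (a = 5 - 1*548 = 5 - 548 = -543)
-(a + Q*1209) = -(-543 - 1208*1209) = -(-543 - 1460472) = -1*(-1461015) = 1461015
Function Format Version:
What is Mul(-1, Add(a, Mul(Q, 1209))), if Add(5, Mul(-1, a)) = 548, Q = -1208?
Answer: 1461015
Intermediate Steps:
a = -543 (a = Add(5, Mul(-1, 548)) = Add(5, -548) = -543)
Mul(-1, Add(a, Mul(Q, 1209))) = Mul(-1, Add(-543, Mul(-1208, 1209))) = Mul(-1, Add(-543, -1460472)) = Mul(-1, -1461015) = 1461015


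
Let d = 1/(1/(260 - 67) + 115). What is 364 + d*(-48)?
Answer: 2017520/5549 ≈ 363.58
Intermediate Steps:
d = 193/22196 (d = 1/(1/193 + 115) = 1/(22196/193) = 193/22196 ≈ 0.0086953)
364 + d*(-48) = 364 + (193/22196)*(-48) = 364 - 2316/5549 = 2017520/5549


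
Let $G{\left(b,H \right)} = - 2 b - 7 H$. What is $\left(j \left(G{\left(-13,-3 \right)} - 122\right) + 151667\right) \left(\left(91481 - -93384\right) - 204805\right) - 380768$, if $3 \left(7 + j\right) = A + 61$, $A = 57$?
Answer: $-2976266248$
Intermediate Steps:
$G{\left(b,H \right)} = - 7 H - 2 b$
$j = \frac{97}{3}$ ($j = -7 + \frac{57 + 61}{3} = -7 + \frac{1}{3} \cdot 118 = -7 + \frac{118}{3} = \frac{97}{3} \approx 32.333$)
$\left(j \left(G{\left(-13,-3 \right)} - 122\right) + 151667\right) \left(\left(91481 - -93384\right) - 204805\right) - 380768 = \left(\frac{97 \left(\left(\left(-7\right) \left(-3\right) - -26\right) - 122\right)}{3} + 151667\right) \left(\left(91481 - -93384\right) - 204805\right) - 380768 = \left(\frac{97 \left(\left(21 + 26\right) - 122\right)}{3} + 151667\right) \left(\left(91481 + 93384\right) - 204805\right) - 380768 = \left(\frac{97 \left(47 - 122\right)}{3} + 151667\right) \left(184865 - 204805\right) - 380768 = \left(\frac{97}{3} \left(-75\right) + 151667\right) \left(-19940\right) - 380768 = \left(-2425 + 151667\right) \left(-19940\right) - 380768 = 149242 \left(-19940\right) - 380768 = -2975885480 - 380768 = -2976266248$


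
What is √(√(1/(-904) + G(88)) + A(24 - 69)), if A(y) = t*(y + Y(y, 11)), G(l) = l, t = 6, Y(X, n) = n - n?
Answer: √(-13790520 + 339*√1997614)/226 ≈ 16.144*I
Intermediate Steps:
Y(X, n) = 0
A(y) = 6*y (A(y) = 6*(y + 0) = 6*y)
√(√(1/(-904) + G(88)) + A(24 - 69)) = √(√(1/(-904) + 88) + 6*(24 - 69)) = √(√(-1/904 + 88) + 6*(-45)) = √(√(79551/904) - 270) = √(3*√1997614/452 - 270) = √(-270 + 3*√1997614/452)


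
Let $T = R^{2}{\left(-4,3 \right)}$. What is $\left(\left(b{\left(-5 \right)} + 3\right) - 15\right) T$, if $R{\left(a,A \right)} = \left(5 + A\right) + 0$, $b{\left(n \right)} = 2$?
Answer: $-640$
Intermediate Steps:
$R{\left(a,A \right)} = 5 + A$
$T = 64$ ($T = \left(5 + 3\right)^{2} = 8^{2} = 64$)
$\left(\left(b{\left(-5 \right)} + 3\right) - 15\right) T = \left(\left(2 + 3\right) - 15\right) 64 = \left(5 - 15\right) 64 = \left(-10\right) 64 = -640$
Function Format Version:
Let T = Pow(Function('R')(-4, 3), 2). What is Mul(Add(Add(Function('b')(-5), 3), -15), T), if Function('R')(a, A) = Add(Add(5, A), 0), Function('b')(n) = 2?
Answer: -640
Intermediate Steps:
Function('R')(a, A) = Add(5, A)
T = 64 (T = Pow(Add(5, 3), 2) = Pow(8, 2) = 64)
Mul(Add(Add(Function('b')(-5), 3), -15), T) = Mul(Add(Add(2, 3), -15), 64) = Mul(Add(5, -15), 64) = Mul(-10, 64) = -640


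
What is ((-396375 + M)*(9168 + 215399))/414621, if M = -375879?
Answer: -19269196002/46069 ≈ -4.1827e+5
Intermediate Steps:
((-396375 + M)*(9168 + 215399))/414621 = ((-396375 - 375879)*(9168 + 215399))/414621 = -772254*224567*(1/414621) = -173422764018*1/414621 = -19269196002/46069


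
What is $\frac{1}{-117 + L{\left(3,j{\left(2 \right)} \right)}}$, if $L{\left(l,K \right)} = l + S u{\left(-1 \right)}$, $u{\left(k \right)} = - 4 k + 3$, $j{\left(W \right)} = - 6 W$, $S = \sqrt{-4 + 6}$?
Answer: $- \frac{57}{6449} - \frac{7 \sqrt{2}}{12898} \approx -0.0096061$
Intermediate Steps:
$S = \sqrt{2} \approx 1.4142$
$j{\left(W \right)} = - 6 W$
$u{\left(k \right)} = 3 - 4 k$
$L{\left(l,K \right)} = l + 7 \sqrt{2}$ ($L{\left(l,K \right)} = l + \sqrt{2} \left(3 - -4\right) = l + \sqrt{2} \left(3 + 4\right) = l + \sqrt{2} \cdot 7 = l + 7 \sqrt{2}$)
$\frac{1}{-117 + L{\left(3,j{\left(2 \right)} \right)}} = \frac{1}{-117 + \left(3 + 7 \sqrt{2}\right)} = \frac{1}{-114 + 7 \sqrt{2}}$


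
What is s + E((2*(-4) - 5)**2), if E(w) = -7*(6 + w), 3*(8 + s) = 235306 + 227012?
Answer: 152873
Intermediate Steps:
s = 154098 (s = -8 + (235306 + 227012)/3 = -8 + (1/3)*462318 = -8 + 154106 = 154098)
E(w) = -42 - 7*w
s + E((2*(-4) - 5)**2) = 154098 + (-42 - 7*(2*(-4) - 5)**2) = 154098 + (-42 - 7*(-8 - 5)**2) = 154098 + (-42 - 7*(-13)**2) = 154098 + (-42 - 7*169) = 154098 + (-42 - 1183) = 154098 - 1225 = 152873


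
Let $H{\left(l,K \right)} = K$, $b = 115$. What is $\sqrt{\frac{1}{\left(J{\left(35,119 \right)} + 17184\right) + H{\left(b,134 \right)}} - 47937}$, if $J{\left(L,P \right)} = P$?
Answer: $\frac{2 i \sqrt{3643798852379}}{17437} \approx 218.95 i$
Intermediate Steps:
$\sqrt{\frac{1}{\left(J{\left(35,119 \right)} + 17184\right) + H{\left(b,134 \right)}} - 47937} = \sqrt{\frac{1}{\left(119 + 17184\right) + 134} - 47937} = \sqrt{\frac{1}{17303 + 134} - 47937} = \sqrt{\frac{1}{17437} - 47937} = \sqrt{- \frac{835877468}{17437}} = \frac{2 i \sqrt{3643798852379}}{17437}$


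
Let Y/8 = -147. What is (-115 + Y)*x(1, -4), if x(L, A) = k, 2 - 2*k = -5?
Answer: -9037/2 ≈ -4518.5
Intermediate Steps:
Y = -1176 (Y = 8*(-147) = -1176)
k = 7/2 (k = 1 - 1/2*(-5) = 1 + 5/2 = 7/2 ≈ 3.5000)
x(L, A) = 7/2
(-115 + Y)*x(1, -4) = (-115 - 1176)*(7/2) = -1291*7/2 = -9037/2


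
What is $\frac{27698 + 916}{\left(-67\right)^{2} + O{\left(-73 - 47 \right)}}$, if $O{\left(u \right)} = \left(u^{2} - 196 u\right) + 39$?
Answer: $\frac{14307}{21224} \approx 0.6741$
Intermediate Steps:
$O{\left(u \right)} = 39 + u^{2} - 196 u$
$\frac{27698 + 916}{\left(-67\right)^{2} + O{\left(-73 - 47 \right)}} = \frac{27698 + 916}{\left(-67\right)^{2} + \left(39 + \left(-73 - 47\right)^{2} - 196 \left(-73 - 47\right)\right)} = \frac{28614}{4489 + \left(39 + \left(-120\right)^{2} - -23520\right)} = \frac{28614}{4489 + \left(39 + 14400 + 23520\right)} = \frac{28614}{4489 + 37959} = \frac{28614}{42448} = 28614 \cdot \frac{1}{42448} = \frac{14307}{21224}$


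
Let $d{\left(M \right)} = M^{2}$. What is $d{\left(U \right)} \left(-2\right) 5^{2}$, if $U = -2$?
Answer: $-200$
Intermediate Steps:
$d{\left(U \right)} \left(-2\right) 5^{2} = \left(-2\right)^{2} \left(-2\right) 5^{2} = 4 \left(-2\right) 25 = \left(-8\right) 25 = -200$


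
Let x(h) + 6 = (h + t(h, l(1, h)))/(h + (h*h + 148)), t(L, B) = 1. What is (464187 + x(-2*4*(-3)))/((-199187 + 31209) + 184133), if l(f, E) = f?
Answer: 347207413/12083940 ≈ 28.733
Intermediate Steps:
x(h) = -6 + (1 + h)/(148 + h + h²) (x(h) = -6 + (h + 1)/(h + (h*h + 148)) = -6 + (1 + h)/(h + (h² + 148)) = -6 + (1 + h)/(h + (148 + h²)) = -6 + (1 + h)/(148 + h + h²))
(464187 + x(-2*4*(-3)))/((-199187 + 31209) + 184133) = (464187 + (-887 - 6*(-2*4*(-3))² - 5*(-2*4)*(-3))/(148 - 2*4*(-3) + (-2*4*(-3))²))/((-199187 + 31209) + 184133) = (464187 + (-887 - 6*(-8*(-3))² - (-40)*(-3))/(148 - 8*(-3) + (-8*(-3))²))/(-167978 + 184133) = (464187 + (-887 - 6*24² - 5*24)/(148 + 24 + 24²))/16155 = (464187 + (-887 - 6*576 - 120)/(148 + 24 + 576))*(1/16155) = (464187 + (-887 - 3456 - 120)/748)*(1/16155) = (464187 + (1/748)*(-4463))*(1/16155) = (464187 - 4463/748)*(1/16155) = (347207413/748)*(1/16155) = 347207413/12083940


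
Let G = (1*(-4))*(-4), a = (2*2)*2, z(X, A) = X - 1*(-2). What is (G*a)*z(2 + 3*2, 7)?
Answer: 1280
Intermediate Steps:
z(X, A) = 2 + X (z(X, A) = X + 2 = 2 + X)
a = 8 (a = 4*2 = 8)
G = 16 (G = -4*(-4) = 16)
(G*a)*z(2 + 3*2, 7) = (16*8)*(2 + (2 + 3*2)) = 128*(2 + (2 + 6)) = 128*(2 + 8) = 128*10 = 1280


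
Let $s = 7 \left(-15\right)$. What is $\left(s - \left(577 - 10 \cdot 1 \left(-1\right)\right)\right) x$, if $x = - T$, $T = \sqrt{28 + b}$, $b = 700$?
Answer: $1384 \sqrt{182} \approx 18671.0$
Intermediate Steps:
$T = 2 \sqrt{182}$ ($T = \sqrt{28 + 700} = \sqrt{728} = 2 \sqrt{182} \approx 26.981$)
$s = -105$
$x = - 2 \sqrt{182} \approx -26.981$
$\left(s - \left(577 - 10 \cdot 1 \left(-1\right)\right)\right) x = \left(-105 - \left(577 - 10 \cdot 1 \left(-1\right)\right)\right) \left(- 2 \sqrt{182}\right) = \left(-105 + \left(-577 + 10 \left(-1\right)\right)\right) \left(- 2 \sqrt{182}\right) = \left(-105 - 587\right) \left(- 2 \sqrt{182}\right) = - 692 \left(- 2 \sqrt{182}\right) = 1384 \sqrt{182}$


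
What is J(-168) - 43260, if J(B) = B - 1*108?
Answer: -43536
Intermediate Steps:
J(B) = -108 + B (J(B) = B - 108 = -108 + B)
J(-168) - 43260 = (-108 - 168) - 43260 = -276 - 43260 = -43536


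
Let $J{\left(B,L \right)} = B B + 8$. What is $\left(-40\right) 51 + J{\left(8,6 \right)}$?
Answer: $-1968$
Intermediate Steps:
$J{\left(B,L \right)} = 8 + B^{2}$ ($J{\left(B,L \right)} = B^{2} + 8 = 8 + B^{2}$)
$\left(-40\right) 51 + J{\left(8,6 \right)} = \left(-40\right) 51 + \left(8 + 8^{2}\right) = -2040 + \left(8 + 64\right) = -2040 + 72 = -1968$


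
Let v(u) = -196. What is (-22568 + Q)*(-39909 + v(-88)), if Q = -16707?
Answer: 1575123875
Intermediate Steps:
(-22568 + Q)*(-39909 + v(-88)) = (-22568 - 16707)*(-39909 - 196) = -39275*(-40105) = 1575123875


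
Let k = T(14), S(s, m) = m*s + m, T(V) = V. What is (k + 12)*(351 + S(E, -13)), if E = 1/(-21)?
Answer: 184886/21 ≈ 8804.1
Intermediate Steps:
E = -1/21 ≈ -0.047619
S(s, m) = m + m*s
k = 14
(k + 12)*(351 + S(E, -13)) = (14 + 12)*(351 - 13*(1 - 1/21)) = 26*(351 - 13*20/21) = 26*(351 - 260/21) = 26*(7111/21) = 184886/21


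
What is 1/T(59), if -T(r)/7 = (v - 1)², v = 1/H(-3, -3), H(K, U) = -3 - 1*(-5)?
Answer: -4/7 ≈ -0.57143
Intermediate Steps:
H(K, U) = 2 (H(K, U) = -3 + 5 = 2)
v = ½ (v = 1/2 = ½ ≈ 0.50000)
T(r) = -7/4 (T(r) = -7*(½ - 1)² = -7*(-½)² = -7*¼ = -7/4)
1/T(59) = 1/(-7/4) = -4/7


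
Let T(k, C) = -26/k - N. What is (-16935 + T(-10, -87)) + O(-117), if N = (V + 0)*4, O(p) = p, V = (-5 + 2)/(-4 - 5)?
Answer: -255761/15 ≈ -17051.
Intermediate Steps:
V = 1/3 (V = -3/(-9) = -3*(-1/9) = 1/3 ≈ 0.33333)
N = 4/3 (N = (1/3 + 0)*4 = (1/3)*4 = 4/3 ≈ 1.3333)
T(k, C) = -4/3 - 26/k (T(k, C) = -26/k - 1*4/3 = -26/k - 4/3 = -4/3 - 26/k)
(-16935 + T(-10, -87)) + O(-117) = (-16935 + (-4/3 - 26/(-10))) - 117 = (-16935 + (-4/3 - 26*(-1/10))) - 117 = (-16935 + (-4/3 + 13/5)) - 117 = (-16935 + 19/15) - 117 = -254006/15 - 117 = -255761/15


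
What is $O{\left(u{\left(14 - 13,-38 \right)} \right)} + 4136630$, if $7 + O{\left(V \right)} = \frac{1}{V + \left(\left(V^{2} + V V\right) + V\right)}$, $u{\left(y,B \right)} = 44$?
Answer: $\frac{16381027081}{3960} \approx 4.1366 \cdot 10^{6}$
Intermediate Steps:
$O{\left(V \right)} = -7 + \frac{1}{2 V + 2 V^{2}}$ ($O{\left(V \right)} = -7 + \frac{1}{V + \left(\left(V^{2} + V V\right) + V\right)} = -7 + \frac{1}{V + \left(\left(V^{2} + V^{2}\right) + V\right)} = -7 + \frac{1}{V + \left(2 V^{2} + V\right)} = -7 + \frac{1}{V + \left(V + 2 V^{2}\right)} = -7 + \frac{1}{2 V + 2 V^{2}}$)
$O{\left(u{\left(14 - 13,-38 \right)} \right)} + 4136630 = \frac{1 - 616 - 14 \cdot 44^{2}}{2 \cdot 44 \left(1 + 44\right)} + 4136630 = \frac{1}{2} \cdot \frac{1}{44} \cdot \frac{1}{45} \left(1 - 616 - 27104\right) + 4136630 = \frac{1}{2} \cdot \frac{1}{44} \cdot \frac{1}{45} \left(-27719\right) + 4136630 = - \frac{27719}{3960} + 4136630 = \frac{16381027081}{3960}$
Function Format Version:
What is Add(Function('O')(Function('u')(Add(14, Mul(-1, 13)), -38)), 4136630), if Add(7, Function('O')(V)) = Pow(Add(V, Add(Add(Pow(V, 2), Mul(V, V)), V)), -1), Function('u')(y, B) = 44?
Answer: Rational(16381027081, 3960) ≈ 4.1366e+6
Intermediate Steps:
Function('O')(V) = Add(-7, Pow(Add(Mul(2, V), Mul(2, Pow(V, 2))), -1)) (Function('O')(V) = Add(-7, Pow(Add(V, Add(Add(Pow(V, 2), Mul(V, V)), V)), -1)) = Add(-7, Pow(Add(V, Add(Add(Pow(V, 2), Pow(V, 2)), V)), -1)) = Add(-7, Pow(Add(V, Add(Mul(2, Pow(V, 2)), V)), -1)) = Add(-7, Pow(Add(V, Add(V, Mul(2, Pow(V, 2)))), -1)) = Add(-7, Pow(Add(Mul(2, V), Mul(2, Pow(V, 2))), -1)))
Add(Function('O')(Function('u')(Add(14, Mul(-1, 13)), -38)), 4136630) = Add(Mul(Rational(1, 2), Pow(44, -1), Pow(Add(1, 44), -1), Add(1, Mul(-14, 44), Mul(-14, Pow(44, 2)))), 4136630) = Add(Mul(Rational(1, 2), Rational(1, 44), Pow(45, -1), Add(1, -616, Mul(-14, 1936))), 4136630) = Add(Mul(Rational(1, 2), Rational(1, 44), Rational(1, 45), Add(1, -616, -27104)), 4136630) = Add(Mul(Rational(1, 2), Rational(1, 44), Rational(1, 45), -27719), 4136630) = Add(Rational(-27719, 3960), 4136630) = Rational(16381027081, 3960)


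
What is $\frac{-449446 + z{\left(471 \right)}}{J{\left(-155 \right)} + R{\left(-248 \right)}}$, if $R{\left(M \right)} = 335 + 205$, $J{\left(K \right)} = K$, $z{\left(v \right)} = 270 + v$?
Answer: $- \frac{89741}{77} \approx -1165.5$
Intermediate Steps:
$R{\left(M \right)} = 540$
$\frac{-449446 + z{\left(471 \right)}}{J{\left(-155 \right)} + R{\left(-248 \right)}} = \frac{-449446 + \left(270 + 471\right)}{-155 + 540} = \frac{-449446 + 741}{385} = \left(-448705\right) \frac{1}{385} = - \frac{89741}{77}$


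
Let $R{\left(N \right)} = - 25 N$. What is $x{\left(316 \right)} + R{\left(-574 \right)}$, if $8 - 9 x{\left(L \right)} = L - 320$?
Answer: $\frac{43054}{3} \approx 14351.0$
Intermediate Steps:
$x{\left(L \right)} = \frac{328}{9} - \frac{L}{9}$ ($x{\left(L \right)} = \frac{8}{9} - \frac{L - 320}{9} = \frac{8}{9} - \frac{-320 + L}{9} = \frac{8}{9} - \left(- \frac{320}{9} + \frac{L}{9}\right) = \frac{328}{9} - \frac{L}{9}$)
$x{\left(316 \right)} + R{\left(-574 \right)} = \left(\frac{328}{9} - \frac{316}{9}\right) - -14350 = \left(\frac{328}{9} - \frac{316}{9}\right) + 14350 = \frac{4}{3} + 14350 = \frac{43054}{3}$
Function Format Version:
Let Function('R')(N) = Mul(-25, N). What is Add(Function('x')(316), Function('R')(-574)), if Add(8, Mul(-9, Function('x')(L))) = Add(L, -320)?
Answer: Rational(43054, 3) ≈ 14351.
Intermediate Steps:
Function('x')(L) = Add(Rational(328, 9), Mul(Rational(-1, 9), L)) (Function('x')(L) = Add(Rational(8, 9), Mul(Rational(-1, 9), Add(L, -320))) = Add(Rational(8, 9), Mul(Rational(-1, 9), Add(-320, L))) = Add(Rational(8, 9), Add(Rational(320, 9), Mul(Rational(-1, 9), L))) = Add(Rational(328, 9), Mul(Rational(-1, 9), L)))
Add(Function('x')(316), Function('R')(-574)) = Add(Add(Rational(328, 9), Mul(Rational(-1, 9), 316)), Mul(-25, -574)) = Add(Add(Rational(328, 9), Rational(-316, 9)), 14350) = Add(Rational(4, 3), 14350) = Rational(43054, 3)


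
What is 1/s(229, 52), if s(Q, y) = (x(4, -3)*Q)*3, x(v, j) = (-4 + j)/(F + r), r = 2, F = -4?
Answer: 2/4809 ≈ 0.00041589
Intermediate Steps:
x(v, j) = 2 - j/2 (x(v, j) = (-4 + j)/(-4 + 2) = (-4 + j)/(-2) = (-4 + j)*(-1/2) = 2 - j/2)
s(Q, y) = 21*Q/2 (s(Q, y) = ((2 - 1/2*(-3))*Q)*3 = ((2 + 3/2)*Q)*3 = (7*Q/2)*3 = 21*Q/2)
1/s(229, 52) = 1/((21/2)*229) = 1/(4809/2) = 2/4809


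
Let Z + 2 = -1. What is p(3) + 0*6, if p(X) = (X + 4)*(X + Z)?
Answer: 0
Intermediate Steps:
Z = -3 (Z = -2 - 1 = -3)
p(X) = (-3 + X)*(4 + X) (p(X) = (X + 4)*(X - 3) = (4 + X)*(-3 + X) = (-3 + X)*(4 + X))
p(3) + 0*6 = (-12 + 3 + 3²) + 0*6 = (-12 + 3 + 9) + 0 = 0 + 0 = 0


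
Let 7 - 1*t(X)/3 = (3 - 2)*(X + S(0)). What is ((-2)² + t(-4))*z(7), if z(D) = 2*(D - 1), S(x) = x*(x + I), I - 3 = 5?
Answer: 444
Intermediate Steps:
I = 8 (I = 3 + 5 = 8)
S(x) = x*(8 + x) (S(x) = x*(x + 8) = x*(8 + x))
z(D) = -2 + 2*D (z(D) = 2*(-1 + D) = -2 + 2*D)
t(X) = 21 - 3*X (t(X) = 21 - 3*(3 - 2)*(X + 0*(8 + 0)) = 21 - 3*(X + 0*8) = 21 - 3*(X + 0) = 21 - 3*X)
((-2)² + t(-4))*z(7) = ((-2)² + (21 - 3*(-4)))*(-2 + 2*7) = (4 + (21 + 12))*(-2 + 14) = (4 + 33)*12 = 37*12 = 444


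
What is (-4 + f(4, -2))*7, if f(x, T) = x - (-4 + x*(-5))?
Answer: 168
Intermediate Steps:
f(x, T) = 4 + 6*x (f(x, T) = x - (-4 - 5*x) = x + (4 + 5*x) = 4 + 6*x)
(-4 + f(4, -2))*7 = (-4 + (4 + 6*4))*7 = (-4 + (4 + 24))*7 = (-4 + 28)*7 = 24*7 = 168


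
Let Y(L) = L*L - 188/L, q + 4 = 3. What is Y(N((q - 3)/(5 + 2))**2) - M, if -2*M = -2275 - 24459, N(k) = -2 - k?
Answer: -807633678/60025 ≈ -13455.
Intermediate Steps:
q = -1 (q = -4 + 3 = -1)
Y(L) = L**2 - 188/L
M = 13367 (M = -(-2275 - 24459)/2 = -1/2*(-26734) = 13367)
Y(N((q - 3)/(5 + 2))**2) - M = (-188 + ((-2 - (-1 - 3)/(5 + 2))**2)**3)/((-2 - (-1 - 3)/(5 + 2))**2) - 1*13367 = (-188 + ((-2 - (-4)/7)**2)**3)/((-2 - (-4)/7)**2) - 13367 = (-188 + ((-2 - 1*(-4/7))**2)**3)/((-2 - 1*(-4/7))**2) - 13367 = (-188 + ((-2 + 4/7)**2)**3)/((-2 + 4/7)**2) - 13367 = (-188 + ((-10/7)**2)**3)/((-10/7)**2) - 13367 = (-188 + (100/49)**3)/(100/49) - 13367 = 49*(-188 + 1000000/117649)/100 - 13367 = (49/100)*(-21118012/117649) - 13367 = -5279503/60025 - 13367 = -807633678/60025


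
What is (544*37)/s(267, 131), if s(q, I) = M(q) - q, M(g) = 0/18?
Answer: -20128/267 ≈ -75.386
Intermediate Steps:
M(g) = 0 (M(g) = 0*(1/18) = 0)
s(q, I) = -q (s(q, I) = 0 - q = -q)
(544*37)/s(267, 131) = (544*37)/((-1*267)) = 20128/(-267) = 20128*(-1/267) = -20128/267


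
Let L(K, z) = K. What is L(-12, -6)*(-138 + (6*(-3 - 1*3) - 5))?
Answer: 2148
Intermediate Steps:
L(-12, -6)*(-138 + (6*(-3 - 1*3) - 5)) = -12*(-138 + (6*(-3 - 1*3) - 5)) = -12*(-138 + (6*(-3 - 3) - 5)) = -12*(-138 + (6*(-6) - 5)) = -12*(-138 + (-36 - 5)) = -12*(-138 - 41) = -12*(-179) = 2148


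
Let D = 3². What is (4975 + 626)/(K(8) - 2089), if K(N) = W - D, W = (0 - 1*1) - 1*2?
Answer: -5601/2101 ≈ -2.6659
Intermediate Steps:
D = 9
W = -3 (W = (0 - 1) - 2 = -1 - 2 = -3)
K(N) = -12 (K(N) = -3 - 1*9 = -3 - 9 = -12)
(4975 + 626)/(K(8) - 2089) = (4975 + 626)/(-12 - 2089) = 5601/(-2101) = 5601*(-1/2101) = -5601/2101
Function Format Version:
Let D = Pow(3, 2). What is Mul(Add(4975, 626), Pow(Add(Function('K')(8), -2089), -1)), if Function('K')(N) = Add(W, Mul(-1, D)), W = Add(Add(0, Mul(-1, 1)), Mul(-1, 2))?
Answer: Rational(-5601, 2101) ≈ -2.6659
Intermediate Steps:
D = 9
W = -3 (W = Add(Add(0, -1), -2) = Add(-1, -2) = -3)
Function('K')(N) = -12 (Function('K')(N) = Add(-3, Mul(-1, 9)) = Add(-3, -9) = -12)
Mul(Add(4975, 626), Pow(Add(Function('K')(8), -2089), -1)) = Mul(Add(4975, 626), Pow(Add(-12, -2089), -1)) = Mul(5601, Pow(-2101, -1)) = Mul(5601, Rational(-1, 2101)) = Rational(-5601, 2101)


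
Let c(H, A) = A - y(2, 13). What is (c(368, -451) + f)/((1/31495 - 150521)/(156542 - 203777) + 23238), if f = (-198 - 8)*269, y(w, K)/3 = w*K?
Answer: -83224517219475/34575130719244 ≈ -2.4071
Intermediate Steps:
y(w, K) = 3*K*w (y(w, K) = 3*(w*K) = 3*(K*w) = 3*K*w)
c(H, A) = -78 + A (c(H, A) = A - 3*13*2 = A - 1*78 = A - 78 = -78 + A)
f = -55414 (f = -206*269 = -55414)
(c(368, -451) + f)/((1/31495 - 150521)/(156542 - 203777) + 23238) = ((-78 - 451) - 55414)/((1/31495 - 150521)/(156542 - 203777) + 23238) = (-529 - 55414)/((1/31495 - 150521)/(-47235) + 23238) = -55943/(-4740658894/31495*(-1/47235) + 23238) = -55943/(4740658894/1487666325 + 23238) = -55943/34575130719244/1487666325 = -55943*1487666325/34575130719244 = -83224517219475/34575130719244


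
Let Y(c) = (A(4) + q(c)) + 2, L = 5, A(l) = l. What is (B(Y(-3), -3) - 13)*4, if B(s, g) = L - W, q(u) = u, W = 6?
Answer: -56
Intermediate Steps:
Y(c) = 6 + c (Y(c) = (4 + c) + 2 = 6 + c)
B(s, g) = -1 (B(s, g) = 5 - 1*6 = 5 - 6 = -1)
(B(Y(-3), -3) - 13)*4 = (-1 - 13)*4 = -14*4 = -56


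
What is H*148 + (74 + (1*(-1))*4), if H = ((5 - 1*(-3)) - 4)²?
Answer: 2438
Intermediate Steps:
H = 16 (H = ((5 + 3) - 4)² = (8 - 4)² = 4² = 16)
H*148 + (74 + (1*(-1))*4) = 16*148 + (74 + (1*(-1))*4) = 2368 + (74 - 1*4) = 2368 + (74 - 4) = 2368 + 70 = 2438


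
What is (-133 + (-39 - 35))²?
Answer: 42849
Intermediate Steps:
(-133 + (-39 - 35))² = (-133 - 74)² = (-207)² = 42849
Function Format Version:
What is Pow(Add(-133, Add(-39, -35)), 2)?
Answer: 42849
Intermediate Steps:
Pow(Add(-133, Add(-39, -35)), 2) = Pow(Add(-133, -74), 2) = Pow(-207, 2) = 42849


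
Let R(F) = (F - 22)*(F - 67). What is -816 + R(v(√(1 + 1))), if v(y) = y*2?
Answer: 666 - 178*√2 ≈ 414.27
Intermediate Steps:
v(y) = 2*y
R(F) = (-67 + F)*(-22 + F) (R(F) = (-22 + F)*(-67 + F) = (-67 + F)*(-22 + F))
-816 + R(v(√(1 + 1))) = -816 + (1474 + (2*√(1 + 1))² - 178*√(1 + 1)) = -816 + (1474 + (2*√2)² - 178*√2) = -816 + (1474 + 8 - 178*√2) = -816 + (1482 - 178*√2) = 666 - 178*√2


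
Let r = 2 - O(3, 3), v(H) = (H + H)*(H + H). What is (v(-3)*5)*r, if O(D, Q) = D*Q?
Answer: -1260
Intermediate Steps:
v(H) = 4*H² (v(H) = (2*H)*(2*H) = 4*H²)
r = -7 (r = 2 - 3*3 = 2 - 1*9 = 2 - 9 = -7)
(v(-3)*5)*r = ((4*(-3)²)*5)*(-7) = ((4*9)*5)*(-7) = (36*5)*(-7) = 180*(-7) = -1260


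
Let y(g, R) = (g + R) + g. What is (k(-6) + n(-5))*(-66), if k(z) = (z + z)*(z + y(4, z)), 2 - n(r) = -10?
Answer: -3960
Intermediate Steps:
y(g, R) = R + 2*g (y(g, R) = (R + g) + g = R + 2*g)
n(r) = 12 (n(r) = 2 - 1*(-10) = 2 + 10 = 12)
k(z) = 2*z*(8 + 2*z) (k(z) = (z + z)*(z + (z + 2*4)) = (2*z)*(z + (z + 8)) = (2*z)*(z + (8 + z)) = (2*z)*(8 + 2*z) = 2*z*(8 + 2*z))
(k(-6) + n(-5))*(-66) = (4*(-6)*(4 - 6) + 12)*(-66) = (4*(-6)*(-2) + 12)*(-66) = (48 + 12)*(-66) = 60*(-66) = -3960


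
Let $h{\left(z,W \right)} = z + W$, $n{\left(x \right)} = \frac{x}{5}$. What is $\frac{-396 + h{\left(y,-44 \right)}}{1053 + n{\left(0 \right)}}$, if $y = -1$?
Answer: $- \frac{49}{117} \approx -0.4188$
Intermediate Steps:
$n{\left(x \right)} = \frac{x}{5}$ ($n{\left(x \right)} = x \frac{1}{5} = \frac{x}{5}$)
$h{\left(z,W \right)} = W + z$
$\frac{-396 + h{\left(y,-44 \right)}}{1053 + n{\left(0 \right)}} = \frac{-396 - 45}{1053 + \frac{1}{5} \cdot 0} = \frac{-396 - 45}{1053 + 0} = - \frac{441}{1053} = \left(-441\right) \frac{1}{1053} = - \frac{49}{117}$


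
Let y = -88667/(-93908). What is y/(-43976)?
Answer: -88667/4129698208 ≈ -2.1471e-5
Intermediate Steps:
y = 88667/93908 (y = -88667*(-1/93908) = 88667/93908 ≈ 0.94419)
y/(-43976) = (88667/93908)/(-43976) = (88667/93908)*(-1/43976) = -88667/4129698208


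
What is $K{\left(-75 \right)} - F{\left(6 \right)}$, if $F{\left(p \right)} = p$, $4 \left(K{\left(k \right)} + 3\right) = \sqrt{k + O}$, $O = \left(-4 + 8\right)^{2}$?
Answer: $-9 + \frac{i \sqrt{59}}{4} \approx -9.0 + 1.9203 i$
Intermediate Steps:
$O = 16$ ($O = 4^{2} = 16$)
$K{\left(k \right)} = -3 + \frac{\sqrt{16 + k}}{4}$ ($K{\left(k \right)} = -3 + \frac{\sqrt{k + 16}}{4} = -3 + \frac{\sqrt{16 + k}}{4}$)
$K{\left(-75 \right)} - F{\left(6 \right)} = \left(-3 + \frac{\sqrt{16 - 75}}{4}\right) - 6 = \left(-3 + \frac{\sqrt{-59}}{4}\right) - 6 = \left(-3 + \frac{i \sqrt{59}}{4}\right) - 6 = -9 + \frac{i \sqrt{59}}{4}$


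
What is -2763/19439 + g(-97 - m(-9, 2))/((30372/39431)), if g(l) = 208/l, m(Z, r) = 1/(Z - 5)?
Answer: -586480550015/200293643739 ≈ -2.9281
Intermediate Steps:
m(Z, r) = 1/(-5 + Z)
-2763/19439 + g(-97 - m(-9, 2))/((30372/39431)) = -2763/19439 + (208/(-97 - 1/(-5 - 9)))/((30372/39431)) = -2763*1/19439 + (208/(-97 - 1/(-14)))/((30372*(1/39431))) = -2763/19439 + (208/(-97 - 1*(-1/14)))/(30372/39431) = -2763/19439 + (208/(-97 + 1/14))*(39431/30372) = -2763/19439 + (208/(-1357/14))*(39431/30372) = -2763/19439 + (208*(-14/1357))*(39431/30372) = -2763/19439 - 2912/1357*39431/30372 = -2763/19439 - 28705768/10303701 = -586480550015/200293643739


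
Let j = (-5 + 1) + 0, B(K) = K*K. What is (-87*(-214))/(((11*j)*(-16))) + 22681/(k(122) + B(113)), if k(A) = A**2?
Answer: 265405489/9733856 ≈ 27.266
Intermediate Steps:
B(K) = K**2
j = -4 (j = -4 + 0 = -4)
(-87*(-214))/(((11*j)*(-16))) + 22681/(k(122) + B(113)) = (-87*(-214))/(((11*(-4))*(-16))) + 22681/(122**2 + 113**2) = 18618/((-44*(-16))) + 22681/(14884 + 12769) = 18618/704 + 22681/27653 = 18618*(1/704) + 22681*(1/27653) = 9309/352 + 22681/27653 = 265405489/9733856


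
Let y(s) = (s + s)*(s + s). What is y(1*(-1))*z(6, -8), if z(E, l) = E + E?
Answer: 48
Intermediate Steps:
z(E, l) = 2*E
y(s) = 4*s² (y(s) = (2*s)*(2*s) = 4*s²)
y(1*(-1))*z(6, -8) = (4*(1*(-1))²)*(2*6) = (4*(-1)²)*12 = (4*1)*12 = 4*12 = 48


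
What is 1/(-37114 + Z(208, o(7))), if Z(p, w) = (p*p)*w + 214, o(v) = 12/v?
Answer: 7/260868 ≈ 2.6833e-5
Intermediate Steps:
Z(p, w) = 214 + w*p**2 (Z(p, w) = p**2*w + 214 = w*p**2 + 214 = 214 + w*p**2)
1/(-37114 + Z(208, o(7))) = 1/(-37114 + (214 + (12/7)*208**2)) = 1/(-37114 + (214 + (12*(1/7))*43264)) = 1/(-37114 + (214 + (12/7)*43264)) = 1/(-37114 + (214 + 519168/7)) = 1/(-37114 + 520666/7) = 1/(260868/7) = 7/260868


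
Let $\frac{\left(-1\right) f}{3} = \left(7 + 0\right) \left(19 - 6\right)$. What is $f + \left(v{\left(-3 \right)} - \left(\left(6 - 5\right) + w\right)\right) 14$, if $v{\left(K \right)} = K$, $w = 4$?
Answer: $-385$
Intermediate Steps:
$f = -273$ ($f = - 3 \left(7 + 0\right) \left(19 - 6\right) = - 3 \cdot 7 \cdot 13 = \left(-3\right) 91 = -273$)
$f + \left(v{\left(-3 \right)} - \left(\left(6 - 5\right) + w\right)\right) 14 = -273 + \left(-3 - \left(\left(6 - 5\right) + 4\right)\right) 14 = -273 + \left(-3 - \left(1 + 4\right)\right) 14 = -273 + \left(-3 - 5\right) 14 = -273 - 112 = -385$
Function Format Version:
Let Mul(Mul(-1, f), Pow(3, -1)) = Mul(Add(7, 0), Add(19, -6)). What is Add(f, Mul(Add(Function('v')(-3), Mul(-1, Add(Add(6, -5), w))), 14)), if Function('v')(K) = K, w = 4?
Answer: -385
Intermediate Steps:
f = -273 (f = Mul(-3, Mul(Add(7, 0), Add(19, -6))) = Mul(-3, Mul(7, 13)) = Mul(-3, 91) = -273)
Add(f, Mul(Add(Function('v')(-3), Mul(-1, Add(Add(6, -5), w))), 14)) = Add(-273, Mul(Add(-3, Mul(-1, Add(Add(6, -5), 4))), 14)) = Add(-273, Mul(Add(-3, Mul(-1, Add(1, 4))), 14)) = Add(-273, Mul(Add(-3, Mul(-1, 5)), 14)) = Add(-273, Mul(Add(-3, -5), 14)) = Add(-273, Mul(-8, 14)) = Add(-273, -112) = -385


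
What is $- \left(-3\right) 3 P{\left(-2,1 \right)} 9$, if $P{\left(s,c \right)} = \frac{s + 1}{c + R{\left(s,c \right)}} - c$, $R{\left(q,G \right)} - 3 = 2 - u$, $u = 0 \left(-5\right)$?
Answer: $- \frac{189}{2} \approx -94.5$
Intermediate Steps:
$u = 0$
$R{\left(q,G \right)} = 5$ ($R{\left(q,G \right)} = 3 + \left(2 - 0\right) = 3 + \left(2 + 0\right) = 3 + 2 = 5$)
$P{\left(s,c \right)} = - c + \frac{1 + s}{5 + c}$ ($P{\left(s,c \right)} = \frac{s + 1}{c + 5} - c = \frac{1 + s}{5 + c} - c = - c + \frac{1 + s}{5 + c}$)
$- \left(-3\right) 3 P{\left(-2,1 \right)} 9 = - \left(-3\right) 3 \frac{1 - 2 - 1^{2} - 5}{5 + 1} \cdot 9 = - - 9 \frac{1 - 2 - 1 - 5}{6} \cdot 9 = - - 9 \cdot \frac{1}{6} \left(-7\right) 9 = - \left(-9\right) \left(- \frac{7}{6}\right) 9 = - \frac{21 \cdot 9}{2} = \left(-1\right) \frac{189}{2} = - \frac{189}{2}$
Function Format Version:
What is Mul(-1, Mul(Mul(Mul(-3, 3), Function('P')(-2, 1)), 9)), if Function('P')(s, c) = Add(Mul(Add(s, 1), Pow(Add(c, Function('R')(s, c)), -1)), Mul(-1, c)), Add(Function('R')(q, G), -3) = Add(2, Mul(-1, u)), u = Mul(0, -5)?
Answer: Rational(-189, 2) ≈ -94.500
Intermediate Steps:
u = 0
Function('R')(q, G) = 5 (Function('R')(q, G) = Add(3, Add(2, Mul(-1, 0))) = Add(3, Add(2, 0)) = Add(3, 2) = 5)
Function('P')(s, c) = Add(Mul(-1, c), Mul(Pow(Add(5, c), -1), Add(1, s))) (Function('P')(s, c) = Add(Mul(Add(s, 1), Pow(Add(c, 5), -1)), Mul(-1, c)) = Add(Mul(Add(1, s), Pow(Add(5, c), -1)), Mul(-1, c)) = Add(Mul(Pow(Add(5, c), -1), Add(1, s)), Mul(-1, c)) = Add(Mul(-1, c), Mul(Pow(Add(5, c), -1), Add(1, s))))
Mul(-1, Mul(Mul(Mul(-3, 3), Function('P')(-2, 1)), 9)) = Mul(-1, Mul(Mul(Mul(-3, 3), Mul(Pow(Add(5, 1), -1), Add(1, -2, Mul(-1, Pow(1, 2)), Mul(-5, 1)))), 9)) = Mul(-1, Mul(Mul(-9, Mul(Pow(6, -1), Add(1, -2, Mul(-1, 1), -5))), 9)) = Mul(-1, Mul(Mul(-9, Mul(Rational(1, 6), Add(1, -2, -1, -5))), 9)) = Mul(-1, Mul(Mul(-9, Mul(Rational(1, 6), -7)), 9)) = Mul(-1, Mul(Mul(-9, Rational(-7, 6)), 9)) = Mul(-1, Mul(Rational(21, 2), 9)) = Mul(-1, Rational(189, 2)) = Rational(-189, 2)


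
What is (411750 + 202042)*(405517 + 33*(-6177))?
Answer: 123787115392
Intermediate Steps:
(411750 + 202042)*(405517 + 33*(-6177)) = 613792*(405517 - 203841) = 613792*201676 = 123787115392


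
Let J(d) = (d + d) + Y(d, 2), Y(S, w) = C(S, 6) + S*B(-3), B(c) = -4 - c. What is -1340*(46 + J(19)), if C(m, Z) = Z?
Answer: -95140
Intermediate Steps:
Y(S, w) = 6 - S (Y(S, w) = 6 + S*(-4 - 1*(-3)) = 6 + S*(-4 + 3) = 6 + S*(-1) = 6 - S)
J(d) = 6 + d (J(d) = (d + d) + (6 - d) = 2*d + (6 - d) = 6 + d)
-1340*(46 + J(19)) = -1340*(46 + (6 + 19)) = -1340*(46 + 25) = -1340*71 = -95140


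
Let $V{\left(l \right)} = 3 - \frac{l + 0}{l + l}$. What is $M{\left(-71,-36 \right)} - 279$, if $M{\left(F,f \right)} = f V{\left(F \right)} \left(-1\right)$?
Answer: $-189$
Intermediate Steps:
$V{\left(l \right)} = \frac{5}{2}$ ($V{\left(l \right)} = 3 - \frac{l}{2 l} = 3 - l \frac{1}{2 l} = 3 - \frac{1}{2} = \frac{5}{2}$)
$M{\left(F,f \right)} = - \frac{5 f}{2}$ ($M{\left(F,f \right)} = f \frac{5}{2} \left(-1\right) = \frac{5 f}{2} \left(-1\right) = - \frac{5 f}{2}$)
$M{\left(-71,-36 \right)} - 279 = \left(- \frac{5}{2}\right) \left(-36\right) - 279 = 90 - 279 = -189$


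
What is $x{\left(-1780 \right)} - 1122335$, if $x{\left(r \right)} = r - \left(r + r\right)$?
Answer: $-1120555$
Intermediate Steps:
$x{\left(r \right)} = - r$ ($x{\left(r \right)} = r - 2 r = - r$)
$x{\left(-1780 \right)} - 1122335 = \left(-1\right) \left(-1780\right) - 1122335 = 1780 - 1122335 = -1120555$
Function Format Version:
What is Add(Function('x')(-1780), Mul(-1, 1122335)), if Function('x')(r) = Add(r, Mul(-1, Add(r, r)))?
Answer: -1120555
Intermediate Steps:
Function('x')(r) = Mul(-1, r) (Function('x')(r) = Add(r, Mul(-1, Mul(2, r))) = Add(r, Mul(-2, r)) = Mul(-1, r))
Add(Function('x')(-1780), Mul(-1, 1122335)) = Add(Mul(-1, -1780), Mul(-1, 1122335)) = Add(1780, -1122335) = -1120555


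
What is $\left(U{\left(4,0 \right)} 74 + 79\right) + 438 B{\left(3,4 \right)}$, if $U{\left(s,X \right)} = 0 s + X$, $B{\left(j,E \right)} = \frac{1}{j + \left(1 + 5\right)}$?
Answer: $\frac{383}{3} \approx 127.67$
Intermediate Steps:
$B{\left(j,E \right)} = \frac{1}{6 + j}$ ($B{\left(j,E \right)} = \frac{1}{j + 6} = \frac{1}{6 + j}$)
$U{\left(s,X \right)} = X$ ($U{\left(s,X \right)} = 0 + X = X$)
$\left(U{\left(4,0 \right)} 74 + 79\right) + 438 B{\left(3,4 \right)} = \left(0 \cdot 74 + 79\right) + \frac{438}{6 + 3} = \left(0 + 79\right) + \frac{438}{9} = 79 + 438 \cdot \frac{1}{9} = 79 + \frac{146}{3} = \frac{383}{3}$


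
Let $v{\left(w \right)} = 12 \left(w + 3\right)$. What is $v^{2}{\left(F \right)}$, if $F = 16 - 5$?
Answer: $28224$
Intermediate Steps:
$F = 11$ ($F = 16 - 5 = 11$)
$v{\left(w \right)} = 36 + 12 w$ ($v{\left(w \right)} = 12 \left(3 + w\right) = 36 + 12 w$)
$v^{2}{\left(F \right)} = \left(36 + 12 \cdot 11\right)^{2} = \left(36 + 132\right)^{2} = 168^{2} = 28224$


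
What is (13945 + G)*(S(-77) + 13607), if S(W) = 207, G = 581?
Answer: 200662164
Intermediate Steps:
(13945 + G)*(S(-77) + 13607) = (13945 + 581)*(207 + 13607) = 14526*13814 = 200662164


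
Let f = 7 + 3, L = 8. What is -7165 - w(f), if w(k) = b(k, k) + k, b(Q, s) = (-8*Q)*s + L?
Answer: -6383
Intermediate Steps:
f = 10
b(Q, s) = 8 - 8*Q*s (b(Q, s) = (-8*Q)*s + 8 = -8*Q*s + 8 = 8 - 8*Q*s)
w(k) = 8 + k - 8*k² (w(k) = (8 - 8*k*k) + k = (8 - 8*k²) + k = 8 + k - 8*k²)
-7165 - w(f) = -7165 - (8 + 10 - 8*10²) = -7165 - (8 + 10 - 8*100) = -7165 - (8 + 10 - 800) = -7165 - 1*(-782) = -7165 + 782 = -6383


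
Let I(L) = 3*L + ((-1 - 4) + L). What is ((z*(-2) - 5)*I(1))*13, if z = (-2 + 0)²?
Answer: 169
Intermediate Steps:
z = 4 (z = (-2)² = 4)
I(L) = -5 + 4*L (I(L) = 3*L + (-5 + L) = -5 + 4*L)
((z*(-2) - 5)*I(1))*13 = ((4*(-2) - 5)*(-5 + 4*1))*13 = ((-8 - 5)*(-5 + 4))*13 = -13*(-1)*13 = 13*13 = 169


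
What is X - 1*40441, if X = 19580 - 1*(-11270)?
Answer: -9591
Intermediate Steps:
X = 30850 (X = 19580 + 11270 = 30850)
X - 1*40441 = 30850 - 1*40441 = 30850 - 40441 = -9591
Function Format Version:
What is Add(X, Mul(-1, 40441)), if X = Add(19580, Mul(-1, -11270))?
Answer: -9591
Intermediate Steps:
X = 30850 (X = Add(19580, 11270) = 30850)
Add(X, Mul(-1, 40441)) = Add(30850, Mul(-1, 40441)) = Add(30850, -40441) = -9591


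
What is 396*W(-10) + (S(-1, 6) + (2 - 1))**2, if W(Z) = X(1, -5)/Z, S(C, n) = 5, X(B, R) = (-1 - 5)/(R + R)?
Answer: 306/25 ≈ 12.240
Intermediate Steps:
X(B, R) = -3/R (X(B, R) = -6*1/(2*R) = -3/R)
W(Z) = 3/(5*Z) (W(Z) = (-3/(-5))/Z = (-3*(-1/5))/Z = 3/(5*Z))
396*W(-10) + (S(-1, 6) + (2 - 1))**2 = 396*((3/5)/(-10)) + (5 + (2 - 1))**2 = 396*((3/5)*(-1/10)) + (5 + 1)**2 = 396*(-3/50) + 6**2 = -594/25 + 36 = 306/25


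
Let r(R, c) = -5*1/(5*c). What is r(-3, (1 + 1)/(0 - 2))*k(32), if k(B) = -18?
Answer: -18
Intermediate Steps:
r(R, c) = -1/c (r(R, c) = -5*1/(5*c) = -1/c)
r(-3, (1 + 1)/(0 - 2))*k(32) = -1/((1 + 1)/(0 - 2))*(-18) = -1/(2/(-2))*(-18) = -1/(2*(-1/2))*(-18) = -1/(-1)*(-18) = -1*(-1)*(-18) = 1*(-18) = -18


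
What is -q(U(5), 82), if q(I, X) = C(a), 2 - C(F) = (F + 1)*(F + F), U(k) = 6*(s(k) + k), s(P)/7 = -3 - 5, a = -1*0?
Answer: -2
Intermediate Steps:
a = 0
s(P) = -56 (s(P) = 7*(-3 - 5) = 7*(-8) = -56)
U(k) = -336 + 6*k (U(k) = 6*(-56 + k) = -336 + 6*k)
C(F) = 2 - 2*F*(1 + F) (C(F) = 2 - (F + 1)*(F + F) = 2 - (1 + F)*2*F = 2 - 2*F*(1 + F))
q(I, X) = 2 (q(I, X) = 2 - 2*0 - 2*0² = 2 + 0 - 2*0 = 2 + 0 + 0 = 2)
-q(U(5), 82) = -1*2 = -2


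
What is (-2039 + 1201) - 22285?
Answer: -23123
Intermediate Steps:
(-2039 + 1201) - 22285 = -838 - 22285 = -23123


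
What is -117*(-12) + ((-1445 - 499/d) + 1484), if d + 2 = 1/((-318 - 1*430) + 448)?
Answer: 1016943/601 ≈ 1692.1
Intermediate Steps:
d = -601/300 (d = -2 + 1/((-318 - 1*430) + 448) = -2 + 1/((-318 - 430) + 448) = -2 + 1/(-748 + 448) = -2 + 1/(-300) = -2 - 1/300 = -601/300 ≈ -2.0033)
-117*(-12) + ((-1445 - 499/d) + 1484) = -117*(-12) + ((-1445 - 499/(-601/300)) + 1484) = 1404 + ((-1445 - 499*(-300/601)) + 1484) = 1404 + ((-1445 + 149700/601) + 1484) = 1404 + (-718745/601 + 1484) = 1404 + 173139/601 = 1016943/601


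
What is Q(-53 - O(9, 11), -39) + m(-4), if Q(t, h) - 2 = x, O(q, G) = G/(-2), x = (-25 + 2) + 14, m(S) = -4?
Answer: -11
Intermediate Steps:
x = -9 (x = -23 + 14 = -9)
O(q, G) = -G/2 (O(q, G) = G*(-½) = -G/2)
Q(t, h) = -7 (Q(t, h) = 2 - 9 = -7)
Q(-53 - O(9, 11), -39) + m(-4) = -7 - 4 = -11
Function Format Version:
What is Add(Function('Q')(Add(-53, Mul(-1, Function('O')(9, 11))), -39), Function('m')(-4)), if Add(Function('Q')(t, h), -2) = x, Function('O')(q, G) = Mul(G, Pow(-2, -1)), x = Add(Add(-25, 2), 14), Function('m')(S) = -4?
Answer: -11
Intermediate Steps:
x = -9 (x = Add(-23, 14) = -9)
Function('O')(q, G) = Mul(Rational(-1, 2), G) (Function('O')(q, G) = Mul(G, Rational(-1, 2)) = Mul(Rational(-1, 2), G))
Function('Q')(t, h) = -7 (Function('Q')(t, h) = Add(2, -9) = -7)
Add(Function('Q')(Add(-53, Mul(-1, Function('O')(9, 11))), -39), Function('m')(-4)) = Add(-7, -4) = -11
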